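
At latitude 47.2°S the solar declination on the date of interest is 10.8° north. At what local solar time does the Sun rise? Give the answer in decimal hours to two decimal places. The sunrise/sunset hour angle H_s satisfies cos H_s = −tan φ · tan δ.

6.79 h

cos H_s = −tan(-47.2°) · tan(10.8°) = 0.2060, so H_s = arccos(0.2060) = 78.11°.
Sunrise is at 12 − H_s/15 = 12 − 5.207 = 6.793 h local solar time.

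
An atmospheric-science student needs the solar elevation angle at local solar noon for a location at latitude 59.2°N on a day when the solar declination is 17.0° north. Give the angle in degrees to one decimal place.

47.8°

At local solar noon the hour angle is zero, so the elevation is 90° − |φ − δ| = 90° − |59.2° − (17.0°)| = 90° − 42.2° = 47.8°.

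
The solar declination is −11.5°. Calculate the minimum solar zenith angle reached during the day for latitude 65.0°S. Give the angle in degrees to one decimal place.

53.5°

At local solar noon the hour angle is zero, so the zenith angle is |φ − δ| = |-65.0° − (-11.5°)| = 53.5°.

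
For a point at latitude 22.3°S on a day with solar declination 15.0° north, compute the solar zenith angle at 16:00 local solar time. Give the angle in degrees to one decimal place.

69.6°

Hour angle H = 15° × (16 − 12) = 60.00°.
cos θ_z = sin(-22.3°) sin(15.0°) + cos(-22.3°) cos(15.0°) cos(60.00°) = -0.0982 + 0.4468 = 0.3486.
θ_z = arccos(0.3486) = 69.60°.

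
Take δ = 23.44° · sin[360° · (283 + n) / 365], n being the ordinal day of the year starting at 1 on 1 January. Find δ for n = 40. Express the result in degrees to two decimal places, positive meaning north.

-15.51°

360 × (283 + 40) / 365 = 318.575°; sin(318.575°) = -0.6616.
δ = 23.44 × -0.6616 = -15.508° ≈ -15.51°.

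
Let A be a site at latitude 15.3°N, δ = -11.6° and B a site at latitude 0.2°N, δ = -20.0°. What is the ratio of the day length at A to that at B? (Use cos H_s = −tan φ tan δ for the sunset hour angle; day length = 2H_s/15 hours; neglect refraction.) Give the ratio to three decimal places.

A: H_s = arccos(−tan 15.3° · tan -11.6°) = 86.78°, so 2H_s/15 = 11.5707 h.
B: H_s = arccos(−tan 0.2° · tan -20.0°) = 89.93°, so 2H_s/15 = 11.9907 h.
Ratio A/B = 11.5707 / 11.9907 = 0.9650.

0.965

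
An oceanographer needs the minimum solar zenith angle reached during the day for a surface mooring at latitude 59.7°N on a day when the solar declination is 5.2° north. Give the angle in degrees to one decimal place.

At local solar noon the hour angle is zero, so the zenith angle is |φ − δ| = |59.7° − (5.2°)| = 54.5°.

54.5°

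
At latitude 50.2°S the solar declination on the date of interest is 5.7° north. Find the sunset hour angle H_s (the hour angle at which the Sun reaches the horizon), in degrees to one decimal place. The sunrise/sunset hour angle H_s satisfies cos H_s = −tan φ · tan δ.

83.1°

−tan φ tan δ = −(-1.2002)(0.0998) = 0.1198; H_s = arccos(0.1198) = 83.12°.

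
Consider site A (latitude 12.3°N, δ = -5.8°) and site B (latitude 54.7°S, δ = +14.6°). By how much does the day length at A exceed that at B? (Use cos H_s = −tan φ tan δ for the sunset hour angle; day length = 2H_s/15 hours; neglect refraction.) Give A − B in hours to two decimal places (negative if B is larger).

+2.71 h

A: H_s = arccos(−tan 12.3° · tan -5.8°) = 88.73°, so 2H_s/15 = 11.8307 h.
B: H_s = arccos(−tan -54.7° · tan 14.6°) = 68.41°, so 2H_s/15 = 9.1213 h.
A − B = 11.8307 − 9.1213 = 2.7094 h.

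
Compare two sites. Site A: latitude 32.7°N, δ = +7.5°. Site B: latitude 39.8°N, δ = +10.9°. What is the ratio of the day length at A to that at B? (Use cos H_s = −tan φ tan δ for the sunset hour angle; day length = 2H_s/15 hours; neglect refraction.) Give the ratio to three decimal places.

0.956

A: H_s = arccos(−tan 32.7° · tan 7.5°) = 94.85°, so 2H_s/15 = 12.6467 h.
B: H_s = arccos(−tan 39.8° · tan 10.9°) = 99.23°, so 2H_s/15 = 13.2307 h.
Ratio A/B = 12.6467 / 13.2307 = 0.9559.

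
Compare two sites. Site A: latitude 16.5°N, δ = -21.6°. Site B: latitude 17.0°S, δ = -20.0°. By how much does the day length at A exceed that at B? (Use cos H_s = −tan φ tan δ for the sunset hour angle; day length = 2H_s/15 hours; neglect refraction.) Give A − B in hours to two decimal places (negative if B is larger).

A: H_s = arccos(−tan 16.5° · tan -21.6°) = 83.26°, so 2H_s/15 = 11.1013 h.
B: H_s = arccos(−tan -17.0° · tan -20.0°) = 96.39°, so 2H_s/15 = 12.8520 h.
A − B = 11.1013 − 12.8520 = -1.7507 h.

-1.75 h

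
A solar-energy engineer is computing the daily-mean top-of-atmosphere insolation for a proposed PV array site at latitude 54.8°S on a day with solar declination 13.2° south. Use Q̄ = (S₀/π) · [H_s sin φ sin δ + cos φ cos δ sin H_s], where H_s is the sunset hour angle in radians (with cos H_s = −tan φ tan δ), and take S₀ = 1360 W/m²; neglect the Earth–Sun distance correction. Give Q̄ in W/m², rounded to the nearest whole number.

383 W/m²

The sunset hour angle satisfies cos H_s = −tan φ tan δ = -0.3325, giving H_s = 109.42°. In radians, H_s = 1.9097.
H_s sin φ sin δ = 1.9097 × -0.8171 × -0.2284 = 0.3564.
cos φ cos δ sin H_s = 0.5764 × 0.9736 × 0.9431 = 0.5293.
Q̄ = (1360/π) × (0.3564 + 0.5293) = 432.90 × 0.8857 = 383.42 W/m².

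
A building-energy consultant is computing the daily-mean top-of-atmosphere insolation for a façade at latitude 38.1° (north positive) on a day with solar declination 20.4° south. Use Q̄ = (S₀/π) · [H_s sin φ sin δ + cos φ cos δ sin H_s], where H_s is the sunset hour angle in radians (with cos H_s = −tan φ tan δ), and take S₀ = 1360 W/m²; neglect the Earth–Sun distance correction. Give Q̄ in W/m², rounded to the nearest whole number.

−tan φ tan δ = −(0.7841)(-0.3719) = 0.2916; H_s = arccos(0.2916) = 73.05°. In radians, H_s = 1.2750.
H_s sin φ sin δ = 1.2750 × 0.6170 × -0.3486 = -0.2742.
cos φ cos δ sin H_s = 0.7869 × 0.9373 × 0.9566 = 0.7056.
Q̄ = (1360/π) × (-0.2742 + 0.7056) = 432.90 × 0.4314 = 186.75 W/m².

187 W/m²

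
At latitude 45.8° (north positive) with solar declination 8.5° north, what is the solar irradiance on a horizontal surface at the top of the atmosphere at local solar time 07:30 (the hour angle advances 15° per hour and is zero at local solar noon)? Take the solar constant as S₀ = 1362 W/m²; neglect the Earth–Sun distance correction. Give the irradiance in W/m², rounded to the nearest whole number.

504 W/m²

Hour angle H = 15° × (7.5 − 12) = -67.50°.
cos θ_z = sin φ sin δ + cos φ cos δ cos H = (0.7169)(0.1478) + (0.6972)(0.9890)(0.3827) = 0.3698.
Top-of-atmosphere irradiance = S₀ cos θ_z = 1362 × 0.3698 = 503.67 W/m².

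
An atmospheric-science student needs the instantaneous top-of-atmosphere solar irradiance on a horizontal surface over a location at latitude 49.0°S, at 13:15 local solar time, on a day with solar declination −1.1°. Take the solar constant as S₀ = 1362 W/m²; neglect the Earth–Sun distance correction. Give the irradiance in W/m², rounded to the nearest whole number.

866 W/m²

Hour angle H = 15° × (13.25 − 12) = 18.75°.
cos θ_z = sin(-49.0°) sin(-1.1°) + cos(-49.0°) cos(-1.1°) cos(18.75°) = 0.0145 + 0.6211 = 0.6356.
Top-of-atmosphere irradiance = S₀ cos θ_z = 1362 × 0.6356 = 865.69 W/m².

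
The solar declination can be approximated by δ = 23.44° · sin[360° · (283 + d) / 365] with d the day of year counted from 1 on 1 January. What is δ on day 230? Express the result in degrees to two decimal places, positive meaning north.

360 × (283 + 230) / 365 = 505.973°; sin(505.973°) = 0.5596.
δ = 23.44 × 0.5596 = 13.117° ≈ +13.12°.

+13.12°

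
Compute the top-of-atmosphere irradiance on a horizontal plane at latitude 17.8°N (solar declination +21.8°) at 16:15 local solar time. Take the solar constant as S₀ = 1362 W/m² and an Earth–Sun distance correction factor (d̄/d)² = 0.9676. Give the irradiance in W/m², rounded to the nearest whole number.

Hour angle H = 15° × (16.25 − 12) = 63.75°.
cos θ_z = sin(17.8°) sin(21.8°) + cos(17.8°) cos(21.8°) cos(63.75°) = 0.1135 + 0.3910 = 0.5045.
Top-of-atmosphere irradiance = S₀ (d̄/d)² cos θ_z = 1362 × 0.9676 × 0.5045 = 664.87 W/m².

665 W/m²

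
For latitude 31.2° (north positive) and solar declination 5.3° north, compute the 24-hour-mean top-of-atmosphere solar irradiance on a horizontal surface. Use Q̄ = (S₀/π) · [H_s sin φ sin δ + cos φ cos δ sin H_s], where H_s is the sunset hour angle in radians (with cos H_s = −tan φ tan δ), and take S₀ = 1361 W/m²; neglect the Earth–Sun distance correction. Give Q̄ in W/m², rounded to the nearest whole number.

402 W/m²

−tan φ tan δ = −(0.6056)(0.0928) = -0.0562; H_s = arccos(-0.0562) = 93.22°. In radians, H_s = 1.6270.
H_s sin φ sin δ = 1.6270 × 0.5180 × 0.0924 = 0.0779.
cos φ cos δ sin H_s = 0.8554 × 0.9957 × 0.9984 = 0.8504.
Q̄ = (1361/π) × (0.0779 + 0.8504) = 433.22 × 0.9283 = 402.16 W/m².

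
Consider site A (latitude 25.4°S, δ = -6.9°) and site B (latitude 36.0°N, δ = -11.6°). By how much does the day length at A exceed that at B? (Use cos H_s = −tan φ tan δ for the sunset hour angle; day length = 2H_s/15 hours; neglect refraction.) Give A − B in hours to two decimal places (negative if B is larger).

+1.58 h

A: H_s = arccos(−tan -25.4° · tan -6.9°) = 93.29°, so 2H_s/15 = 12.4387 h.
B: H_s = arccos(−tan 36.0° · tan -11.6°) = 81.42°, so 2H_s/15 = 10.8560 h.
A − B = 12.4387 − 10.8560 = 1.5827 h.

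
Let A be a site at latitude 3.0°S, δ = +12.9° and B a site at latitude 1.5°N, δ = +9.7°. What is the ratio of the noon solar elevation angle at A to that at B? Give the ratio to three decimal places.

A: 90° − |-3.0 − (12.9)| = 74.10°.
B: 90° − |1.5 − (9.7)| = 81.80°.
Ratio A/B = 74.1000 / 81.8000 = 0.9059.

0.906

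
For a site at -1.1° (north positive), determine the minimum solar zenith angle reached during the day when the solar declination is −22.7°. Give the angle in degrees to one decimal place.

21.6°

At local solar noon the hour angle is zero, so the zenith angle is |φ − δ| = |-1.1° − (-22.7°)| = 21.6°.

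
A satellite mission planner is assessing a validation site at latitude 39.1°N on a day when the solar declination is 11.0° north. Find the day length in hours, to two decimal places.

cos H_s = −tan(39.1°) · tan(11.0°) = -0.1580, so H_s = arccos(-0.1580) = 99.09°.
Day length = 2 H_s / 15° h⁻¹ = 198.18° / 15 = 13.212 h.

13.21 hours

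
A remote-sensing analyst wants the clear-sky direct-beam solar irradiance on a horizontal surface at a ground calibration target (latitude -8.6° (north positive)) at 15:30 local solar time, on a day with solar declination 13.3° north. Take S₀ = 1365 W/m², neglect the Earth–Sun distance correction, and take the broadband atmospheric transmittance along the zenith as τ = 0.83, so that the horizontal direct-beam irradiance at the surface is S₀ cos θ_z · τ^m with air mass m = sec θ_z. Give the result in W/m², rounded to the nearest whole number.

537 W/m²

Hour angle H = 15° × (15.5 − 12) = 52.50°.
With φ = -8.6°, δ = 13.3°, H = 52.50°: sin φ sin δ = -0.0344, cos φ cos δ cos H = 0.5858, so cos θ_z = 0.5514.
Air mass m = 1/cos θ_z = 1/0.5514 = 1.814; τ^m = 0.83^1.814 = 0.7132.
Surface direct beam = 1365 × 0.5514 × 0.7132 = 536.80 W/m².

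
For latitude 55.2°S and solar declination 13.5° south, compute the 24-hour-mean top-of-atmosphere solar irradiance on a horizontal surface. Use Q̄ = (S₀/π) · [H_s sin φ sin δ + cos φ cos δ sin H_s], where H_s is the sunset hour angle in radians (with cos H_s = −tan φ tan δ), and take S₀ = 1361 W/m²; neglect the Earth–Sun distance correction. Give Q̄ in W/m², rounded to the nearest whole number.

385 W/m²

The sunset hour angle satisfies cos H_s = −tan φ tan δ = -0.3454, giving H_s = 110.21°. In radians, H_s = 1.9235.
H_s sin φ sin δ = 1.9235 × -0.8211 × -0.2334 = 0.3686.
cos φ cos δ sin H_s = 0.5707 × 0.9724 × 0.9384 = 0.5208.
Q̄ = (1361/π) × (0.3686 + 0.5208) = 433.22 × 0.8894 = 385.31 W/m².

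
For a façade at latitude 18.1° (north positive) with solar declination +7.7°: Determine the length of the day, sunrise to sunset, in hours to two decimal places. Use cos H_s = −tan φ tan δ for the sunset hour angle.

12.34 hours

The sunset hour angle satisfies cos H_s = −tan φ tan δ = -0.0442, giving H_s = 92.53°.
Day length = 2 H_s / 15° h⁻¹ = 185.06° / 15 = 12.337 h.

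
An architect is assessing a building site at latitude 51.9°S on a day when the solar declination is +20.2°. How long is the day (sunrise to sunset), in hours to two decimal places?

The sunset hour angle satisfies cos H_s = −tan φ tan δ = 0.4692, giving H_s = 62.02°.
Day length = 2 H_s / 15° h⁻¹ = 124.04° / 15 = 8.269 h.

8.27 hours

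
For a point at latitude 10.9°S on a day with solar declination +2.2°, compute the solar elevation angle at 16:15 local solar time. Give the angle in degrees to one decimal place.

Hour angle H = 15° × (16.25 − 12) = 63.75°.
cos θ_z = sin φ sin δ + cos φ cos δ cos H = (-0.1891)(0.0384) + (0.9820)(0.9993)(0.4423) = 0.4268.
θ_z = arccos(0.4268) = 64.74°, so the elevation is 90° − 64.74° = 25.26°.

25.3°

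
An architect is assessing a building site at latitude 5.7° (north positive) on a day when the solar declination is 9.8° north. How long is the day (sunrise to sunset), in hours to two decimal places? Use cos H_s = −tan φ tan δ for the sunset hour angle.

−tan φ tan δ = −(0.0998)(0.1727) = -0.0172; H_s = arccos(-0.0172) = 90.99°.
Day length = 2 H_s / 15° h⁻¹ = 181.98° / 15 = 12.132 h.

12.13 hours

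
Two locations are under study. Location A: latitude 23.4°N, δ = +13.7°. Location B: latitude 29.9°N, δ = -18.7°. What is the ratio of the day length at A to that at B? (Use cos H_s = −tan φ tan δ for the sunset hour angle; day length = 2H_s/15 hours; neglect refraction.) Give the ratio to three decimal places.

1.219

A: H_s = arccos(−tan 23.4° · tan 13.7°) = 96.06°, so 2H_s/15 = 12.8080 h.
B: H_s = arccos(−tan 29.9° · tan -18.7°) = 78.78°, so 2H_s/15 = 10.5040 h.
Ratio A/B = 12.8080 / 10.5040 = 1.2193.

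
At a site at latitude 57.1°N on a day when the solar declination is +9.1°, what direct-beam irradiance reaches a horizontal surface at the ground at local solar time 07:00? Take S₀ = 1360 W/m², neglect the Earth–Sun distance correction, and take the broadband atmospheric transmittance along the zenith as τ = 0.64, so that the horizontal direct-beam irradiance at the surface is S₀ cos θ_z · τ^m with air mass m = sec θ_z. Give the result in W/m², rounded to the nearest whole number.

71 W/m²

Hour angle H = 15° × (7 − 12) = -75.00°.
cos θ_z = sin(57.1°) sin(9.1°) + cos(57.1°) cos(9.1°) cos(-75.00°) = 0.1328 + 0.1388 = 0.2716.
Air mass m = 1/cos θ_z = 1/0.2716 = 3.682; τ^m = 0.64^3.682 = 0.1934.
Surface direct beam = 1360 × 0.2716 × 0.1934 = 71.44 W/m².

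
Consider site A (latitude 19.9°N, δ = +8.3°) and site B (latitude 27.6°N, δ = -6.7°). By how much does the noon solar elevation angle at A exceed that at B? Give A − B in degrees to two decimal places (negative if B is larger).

+22.70°

A: 90° − |19.9 − (8.3)| = 78.40°.
B: 90° − |27.6 − (-6.7)| = 55.70°.
A − B = 78.40 − 55.70 = 22.70°.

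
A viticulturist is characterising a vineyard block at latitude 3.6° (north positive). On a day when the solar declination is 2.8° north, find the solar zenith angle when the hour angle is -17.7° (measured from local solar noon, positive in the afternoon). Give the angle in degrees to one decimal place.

17.7°

With φ = 3.6°, δ = 2.8°, H = -17.70°: sin φ sin δ = 0.0031, cos φ cos δ cos H = 0.9496, so cos θ_z = 0.9527.
θ_z = arccos(0.9527) = 17.69°.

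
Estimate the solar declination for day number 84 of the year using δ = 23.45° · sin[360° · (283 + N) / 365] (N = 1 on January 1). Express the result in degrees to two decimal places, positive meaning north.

360 × (283 + 84) / 365 = 361.973°; sin(361.973°) = 0.0344.
δ = 23.45 × 0.0344 = 0.807° ≈ +0.81°.

+0.81°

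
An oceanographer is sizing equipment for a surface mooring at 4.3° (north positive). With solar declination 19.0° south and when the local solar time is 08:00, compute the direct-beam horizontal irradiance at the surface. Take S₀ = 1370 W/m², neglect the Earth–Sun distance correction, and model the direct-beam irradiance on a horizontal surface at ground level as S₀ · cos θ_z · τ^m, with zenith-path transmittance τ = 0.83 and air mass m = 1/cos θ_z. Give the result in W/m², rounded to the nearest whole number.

Hour angle H = 15° × (8 − 12) = -60.00°.
cos θ_z = sin φ sin δ + cos φ cos δ cos H = (0.0750)(-0.3256) + (0.9972)(0.9455)(0.5000) = 0.4470.
Air mass m = 1/cos θ_z = 1/0.4470 = 2.237; τ^m = 0.83^2.237 = 0.6591.
Surface direct beam = 1370 × 0.4470 × 0.6591 = 403.63 W/m².

404 W/m²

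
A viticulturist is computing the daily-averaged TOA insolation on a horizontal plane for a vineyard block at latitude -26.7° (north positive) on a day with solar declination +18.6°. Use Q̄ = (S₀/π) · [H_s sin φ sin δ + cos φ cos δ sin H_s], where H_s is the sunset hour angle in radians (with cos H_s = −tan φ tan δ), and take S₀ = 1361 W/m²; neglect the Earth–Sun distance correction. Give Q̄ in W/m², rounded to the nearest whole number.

cos H_s = −tan(-26.7°) · tan(18.6°) = 0.1693, so H_s = arccos(0.1693) = 80.25°. In radians, H_s = 1.4006.
H_s sin φ sin δ = 1.4006 × -0.4493 × 0.3190 = -0.2007.
cos φ cos δ sin H_s = 0.8934 × 0.9478 × 0.9856 = 0.8346.
Q̄ = (1361/π) × (-0.2007 + 0.8346) = 433.22 × 0.6339 = 274.62 W/m².

275 W/m²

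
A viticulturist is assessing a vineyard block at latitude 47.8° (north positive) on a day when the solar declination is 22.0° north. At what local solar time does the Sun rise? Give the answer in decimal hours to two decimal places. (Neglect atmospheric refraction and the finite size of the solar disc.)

4.24 h

cos H_s = −tan(47.8°) · tan(22.0°) = -0.4456, so H_s = arccos(-0.4456) = 116.46°.
Sunrise is at 12 − H_s/15 = 12 − 7.764 = 4.236 h local solar time.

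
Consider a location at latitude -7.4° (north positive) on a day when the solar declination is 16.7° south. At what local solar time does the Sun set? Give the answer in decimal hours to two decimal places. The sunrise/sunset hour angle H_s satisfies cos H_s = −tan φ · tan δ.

18.15 h

The sunset hour angle satisfies cos H_s = −tan φ tan δ = -0.0390, giving H_s = 92.24°.
Sunset is at 12 + H_s/15 = 12 + 6.149 = 18.149 h local solar time.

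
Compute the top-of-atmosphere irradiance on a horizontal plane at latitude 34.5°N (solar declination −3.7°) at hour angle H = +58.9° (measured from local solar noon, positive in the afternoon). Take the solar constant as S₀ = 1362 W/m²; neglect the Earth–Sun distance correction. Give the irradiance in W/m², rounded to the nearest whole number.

529 W/m²

cos θ_z = sin(34.5°) sin(-3.7°) + cos(34.5°) cos(-3.7°) cos(58.90°) = -0.0366 + 0.4248 = 0.3882.
Top-of-atmosphere irradiance = S₀ cos θ_z = 1362 × 0.3882 = 528.73 W/m².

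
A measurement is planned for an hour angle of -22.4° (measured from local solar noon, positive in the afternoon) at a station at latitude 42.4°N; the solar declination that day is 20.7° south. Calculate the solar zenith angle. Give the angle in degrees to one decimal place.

66.4°

cos θ_z = sin φ sin δ + cos φ cos δ cos H = (0.6743)(-0.3535) + (0.7385)(0.9354)(0.9245) = 0.4003.
θ_z = arccos(0.4003) = 66.40°.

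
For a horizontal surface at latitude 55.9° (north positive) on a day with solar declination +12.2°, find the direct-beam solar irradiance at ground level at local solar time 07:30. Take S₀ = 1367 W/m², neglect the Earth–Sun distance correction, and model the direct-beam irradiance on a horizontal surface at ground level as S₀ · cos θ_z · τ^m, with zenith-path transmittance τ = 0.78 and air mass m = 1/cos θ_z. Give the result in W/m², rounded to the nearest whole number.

276 W/m²

Hour angle H = 15° × (7.5 − 12) = -67.50°.
With φ = 55.9°, δ = 12.2°, H = -67.50°: sin φ sin δ = 0.1750, cos φ cos δ cos H = 0.2097, so cos θ_z = 0.3847.
Air mass m = 1/cos θ_z = 1/0.3847 = 2.599; τ^m = 0.78^2.599 = 0.5243.
Surface direct beam = 1367 × 0.3847 × 0.5243 = 275.72 W/m².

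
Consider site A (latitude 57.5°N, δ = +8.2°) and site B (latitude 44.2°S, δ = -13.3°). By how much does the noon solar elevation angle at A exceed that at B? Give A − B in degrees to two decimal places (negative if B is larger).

-18.40°

A: 90° − |57.5 − (8.2)| = 40.70°.
B: 90° − |-44.2 − (-13.3)| = 59.10°.
A − B = 40.70 − 59.10 = -18.40°.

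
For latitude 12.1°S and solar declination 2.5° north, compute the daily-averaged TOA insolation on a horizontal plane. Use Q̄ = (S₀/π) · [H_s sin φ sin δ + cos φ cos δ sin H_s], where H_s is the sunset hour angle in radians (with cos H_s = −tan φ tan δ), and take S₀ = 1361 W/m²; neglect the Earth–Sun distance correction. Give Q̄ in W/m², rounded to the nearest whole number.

cos H_s = −tan(-12.1°) · tan(2.5°) = 0.0094, so H_s = arccos(0.0094) = 89.46°. In radians, H_s = 1.5614.
H_s sin φ sin δ = 1.5614 × -0.2096 × 0.0436 = -0.0143.
cos φ cos δ sin H_s = 0.9778 × 0.9990 × 1.0000 = 0.9768.
Q̄ = (1361/π) × (-0.0143 + 0.9768) = 433.22 × 0.9625 = 416.97 W/m².

417 W/m²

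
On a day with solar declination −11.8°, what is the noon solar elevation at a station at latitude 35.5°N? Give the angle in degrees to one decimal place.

42.7°

At local solar noon the hour angle is zero, so the elevation is 90° − |φ − δ| = 90° − |35.5° − (-11.8°)| = 90° − 47.3° = 42.7°.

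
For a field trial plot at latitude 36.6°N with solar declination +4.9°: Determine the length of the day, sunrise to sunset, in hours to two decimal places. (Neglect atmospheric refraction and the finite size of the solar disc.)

12.49 hours

−tan φ tan δ = −(0.7427)(0.0857) = -0.0636; H_s = arccos(-0.0636) = 93.65°.
Day length = 2 H_s / 15° h⁻¹ = 187.30° / 15 = 12.487 h.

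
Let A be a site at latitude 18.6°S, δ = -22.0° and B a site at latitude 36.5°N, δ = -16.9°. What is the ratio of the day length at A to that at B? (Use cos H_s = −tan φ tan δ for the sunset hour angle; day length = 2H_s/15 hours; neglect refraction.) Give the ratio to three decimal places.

A: H_s = arccos(−tan -18.6° · tan -22.0°) = 97.81°, so 2H_s/15 = 13.0413 h.
B: H_s = arccos(−tan 36.5° · tan -16.9°) = 77.01°, so 2H_s/15 = 10.2680 h.
Ratio A/B = 13.0413 / 10.2680 = 1.2701.

1.270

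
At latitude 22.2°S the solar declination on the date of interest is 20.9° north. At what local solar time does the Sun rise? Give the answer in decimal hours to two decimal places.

−tan φ tan δ = −(-0.4081)(0.3819) = 0.1559; H_s = arccos(0.1559) = 81.03°.
Sunrise is at 12 − H_s/15 = 12 − 5.402 = 6.598 h local solar time.

6.60 h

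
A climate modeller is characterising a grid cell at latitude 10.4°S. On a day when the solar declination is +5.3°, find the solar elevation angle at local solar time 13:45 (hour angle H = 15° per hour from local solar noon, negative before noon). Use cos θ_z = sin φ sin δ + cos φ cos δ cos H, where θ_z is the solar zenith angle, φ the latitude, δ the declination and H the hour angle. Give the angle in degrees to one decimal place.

Hour angle H = 15° × (13.75 − 12) = 26.25°.
cos θ_z = sin(-10.4°) sin(5.3°) + cos(-10.4°) cos(5.3°) cos(26.25°) = -0.0167 + 0.8784 = 0.8617.
θ_z = arccos(0.8617) = 30.49°, so the elevation is 90° − 30.49° = 59.51°.

59.5°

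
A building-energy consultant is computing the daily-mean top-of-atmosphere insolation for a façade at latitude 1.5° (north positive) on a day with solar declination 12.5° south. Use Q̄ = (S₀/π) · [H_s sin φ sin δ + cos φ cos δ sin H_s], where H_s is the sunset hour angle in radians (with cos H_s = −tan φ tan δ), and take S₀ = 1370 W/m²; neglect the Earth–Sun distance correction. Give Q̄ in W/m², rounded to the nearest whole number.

cos H_s = −tan(1.5°) · tan(-12.5°) = 0.0058, so H_s = arccos(0.0058) = 89.67°. In radians, H_s = 1.5650.
H_s sin φ sin δ = 1.5650 × 0.0262 × -0.2164 = -0.0089.
cos φ cos δ sin H_s = 0.9997 × 0.9763 × 1.0000 = 0.9760.
Q̄ = (1370/π) × (-0.0089 + 0.9760) = 436.08 × 0.9671 = 421.73 W/m².

422 W/m²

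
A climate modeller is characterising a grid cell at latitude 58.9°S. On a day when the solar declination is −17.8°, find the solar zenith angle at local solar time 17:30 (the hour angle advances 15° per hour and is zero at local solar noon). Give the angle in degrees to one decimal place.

71.0°

Hour angle H = 15° × (17.5 − 12) = 82.50°.
cos θ_z = sin(-58.9°) sin(-17.8°) + cos(-58.9°) cos(-17.8°) cos(82.50°) = 0.2618 + 0.0642 = 0.3260.
θ_z = arccos(0.3260) = 70.97°.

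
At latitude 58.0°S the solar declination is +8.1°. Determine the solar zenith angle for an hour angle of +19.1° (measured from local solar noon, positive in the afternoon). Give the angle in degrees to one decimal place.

67.9°

With φ = -58.0°, δ = 8.1°, H = 19.10°: sin φ sin δ = -0.1195, cos φ cos δ cos H = 0.4958, so cos θ_z = 0.3763.
θ_z = arccos(0.3763) = 67.90°.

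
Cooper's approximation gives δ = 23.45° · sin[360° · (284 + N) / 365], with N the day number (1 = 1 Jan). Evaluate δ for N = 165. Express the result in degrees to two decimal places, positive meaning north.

360 × (284 + 165) / 365 = 442.849°; sin(442.849°) = 0.9922.
δ = 23.45 × 0.9922 = 23.267° ≈ +23.27°.

+23.27°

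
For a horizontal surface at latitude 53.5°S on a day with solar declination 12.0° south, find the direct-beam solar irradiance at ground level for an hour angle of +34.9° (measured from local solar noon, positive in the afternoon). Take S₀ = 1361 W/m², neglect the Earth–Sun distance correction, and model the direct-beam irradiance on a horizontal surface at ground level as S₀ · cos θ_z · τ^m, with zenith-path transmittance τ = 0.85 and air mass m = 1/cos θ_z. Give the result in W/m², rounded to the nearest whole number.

681 W/m²

With φ = -53.5°, δ = -12.0°, H = 34.90°: sin φ sin δ = 0.1671, cos φ cos δ cos H = 0.4772, so cos θ_z = 0.6443.
Air mass m = 1/cos θ_z = 1/0.6443 = 1.552; τ^m = 0.85^1.552 = 0.7771.
Surface direct beam = 1361 × 0.6443 × 0.7771 = 681.43 W/m².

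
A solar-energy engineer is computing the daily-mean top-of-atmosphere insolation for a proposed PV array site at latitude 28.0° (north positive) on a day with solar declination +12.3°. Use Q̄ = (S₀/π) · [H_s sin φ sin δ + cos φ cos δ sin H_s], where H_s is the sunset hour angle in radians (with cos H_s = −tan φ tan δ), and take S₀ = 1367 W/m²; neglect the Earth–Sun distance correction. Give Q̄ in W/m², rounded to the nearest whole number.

446 W/m²

−tan φ tan δ = −(0.5317)(0.2180) = -0.1159; H_s = arccos(-0.1159) = 96.66°. In radians, H_s = 1.6870.
H_s sin φ sin δ = 1.6870 × 0.4695 × 0.2130 = 0.1687.
cos φ cos δ sin H_s = 0.8829 × 0.9770 × 0.9933 = 0.8568.
Q̄ = (1367/π) × (0.1687 + 0.8568) = 435.13 × 1.0255 = 446.23 W/m².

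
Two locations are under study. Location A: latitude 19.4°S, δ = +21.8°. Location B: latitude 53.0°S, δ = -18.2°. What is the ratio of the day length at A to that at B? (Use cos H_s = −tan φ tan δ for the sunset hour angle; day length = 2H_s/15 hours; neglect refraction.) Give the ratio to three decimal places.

A: H_s = arccos(−tan -19.4° · tan 21.8°) = 81.90°, so 2H_s/15 = 10.9200 h.
B: H_s = arccos(−tan -53.0° · tan -18.2°) = 115.87°, so 2H_s/15 = 15.4493 h.
Ratio A/B = 10.9200 / 15.4493 = 0.7068.

0.707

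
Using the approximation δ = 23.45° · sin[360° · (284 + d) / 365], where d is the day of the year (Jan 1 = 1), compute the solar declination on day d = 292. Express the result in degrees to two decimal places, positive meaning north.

360 × (284 + 292) / 365 = 568.110°; sin(568.110°) = -0.4712.
δ = 23.45 × -0.4712 = -11.050° ≈ -11.05°.

-11.05°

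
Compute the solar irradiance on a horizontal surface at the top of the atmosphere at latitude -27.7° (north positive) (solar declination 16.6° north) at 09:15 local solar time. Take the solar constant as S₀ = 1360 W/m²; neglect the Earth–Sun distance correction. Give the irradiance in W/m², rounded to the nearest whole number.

Hour angle H = 15° × (9.25 − 12) = -41.25°.
cos θ_z = sin φ sin δ + cos φ cos δ cos H = (-0.4648)(0.2857) + (0.8854)(0.9583)(0.7518) = 0.5051.
Top-of-atmosphere irradiance = S₀ cos θ_z = 1360 × 0.5051 = 686.94 W/m².

687 W/m²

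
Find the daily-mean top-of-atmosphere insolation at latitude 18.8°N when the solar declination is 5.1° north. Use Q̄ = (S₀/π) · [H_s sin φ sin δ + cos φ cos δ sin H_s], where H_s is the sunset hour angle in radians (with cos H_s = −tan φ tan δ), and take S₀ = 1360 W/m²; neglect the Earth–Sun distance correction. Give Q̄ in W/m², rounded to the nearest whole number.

428 W/m²

The sunset hour angle satisfies cos H_s = −tan φ tan δ = -0.0304, giving H_s = 91.74°. In radians, H_s = 1.6012.
H_s sin φ sin δ = 1.6012 × 0.3223 × 0.0889 = 0.0459.
cos φ cos δ sin H_s = 0.9466 × 0.9960 × 0.9995 = 0.9423.
Q̄ = (1360/π) × (0.0459 + 0.9423) = 432.90 × 0.9882 = 427.79 W/m².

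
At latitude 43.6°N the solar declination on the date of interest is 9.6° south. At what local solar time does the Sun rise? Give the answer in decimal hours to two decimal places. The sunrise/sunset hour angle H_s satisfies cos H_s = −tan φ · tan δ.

6.62 h

The sunset hour angle satisfies cos H_s = −tan φ tan δ = 0.1611, giving H_s = 80.73°.
Sunrise is at 12 − H_s/15 = 12 − 5.382 = 6.618 h local solar time.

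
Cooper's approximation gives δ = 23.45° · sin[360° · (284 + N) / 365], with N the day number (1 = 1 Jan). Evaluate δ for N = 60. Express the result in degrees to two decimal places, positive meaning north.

-8.29°

360 × (284 + 60) / 365 = 339.288°; sin(339.288°) = -0.3537.
δ = 23.45 × -0.3537 = -8.294° ≈ -8.29°.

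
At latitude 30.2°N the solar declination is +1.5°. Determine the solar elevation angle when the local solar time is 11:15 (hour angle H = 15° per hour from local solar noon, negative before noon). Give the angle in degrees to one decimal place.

Hour angle H = 15° × (11.25 − 12) = -11.25°.
cos θ_z = sin φ sin δ + cos φ cos δ cos H = (0.5030)(0.0262) + (0.8643)(0.9997)(0.9808) = 0.8606.
θ_z = arccos(0.8606) = 30.62°, so the elevation is 90° − 30.62° = 59.38°.

59.4°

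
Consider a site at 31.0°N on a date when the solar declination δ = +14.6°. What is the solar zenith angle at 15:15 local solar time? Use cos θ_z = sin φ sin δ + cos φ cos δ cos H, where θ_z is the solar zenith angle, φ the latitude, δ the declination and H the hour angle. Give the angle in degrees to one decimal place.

47.4°

Hour angle H = 15° × (15.25 − 12) = 48.75°.
cos θ_z = sin φ sin δ + cos φ cos δ cos H = (0.5150)(0.2521) + (0.8572)(0.9677)(0.6593) = 0.6767.
θ_z = arccos(0.6767) = 47.41°.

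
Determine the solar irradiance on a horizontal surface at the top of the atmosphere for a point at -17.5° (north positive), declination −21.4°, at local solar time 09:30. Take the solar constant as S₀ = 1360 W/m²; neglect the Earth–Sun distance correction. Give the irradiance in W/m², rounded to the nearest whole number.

1107 W/m²

Hour angle H = 15° × (9.5 − 12) = -37.50°.
With φ = -17.5°, δ = -21.4°, H = -37.50°: sin φ sin δ = 0.1097, cos φ cos δ cos H = 0.7045, so cos θ_z = 0.8142.
Top-of-atmosphere irradiance = S₀ cos θ_z = 1360 × 0.8142 = 1107.31 W/m².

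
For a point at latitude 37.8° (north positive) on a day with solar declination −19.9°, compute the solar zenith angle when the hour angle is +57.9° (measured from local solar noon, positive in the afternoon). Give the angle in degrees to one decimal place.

79.3°

With φ = 37.8°, δ = -19.9°, H = 57.90°: sin φ sin δ = -0.2086, cos φ cos δ cos H = 0.3948, so cos θ_z = 0.1862.
θ_z = arccos(0.1862) = 79.27°.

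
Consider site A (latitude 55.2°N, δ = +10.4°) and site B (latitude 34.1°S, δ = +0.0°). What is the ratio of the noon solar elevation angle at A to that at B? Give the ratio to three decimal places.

0.809

A: 90° − |55.2 − (10.4)| = 45.20°.
B: 90° − |-34.1 − (0.0)| = 55.90°.
Ratio A/B = 45.2000 / 55.9000 = 0.8086.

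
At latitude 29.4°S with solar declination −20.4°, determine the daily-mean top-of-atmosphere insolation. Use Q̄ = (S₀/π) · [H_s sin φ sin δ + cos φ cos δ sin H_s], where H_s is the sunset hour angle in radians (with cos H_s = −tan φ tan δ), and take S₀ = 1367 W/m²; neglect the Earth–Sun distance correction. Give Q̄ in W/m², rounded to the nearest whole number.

cos H_s = −tan(-29.4°) · tan(-20.4°) = -0.2096, so H_s = arccos(-0.2096) = 102.10°. In radians, H_s = 1.7820.
H_s sin φ sin δ = 1.7820 × -0.4909 × -0.3486 = 0.3049.
cos φ cos δ sin H_s = 0.8712 × 0.9373 × 0.9778 = 0.7984.
Q̄ = (1367/π) × (0.3049 + 0.7984) = 435.13 × 1.1033 = 480.08 W/m².

480 W/m²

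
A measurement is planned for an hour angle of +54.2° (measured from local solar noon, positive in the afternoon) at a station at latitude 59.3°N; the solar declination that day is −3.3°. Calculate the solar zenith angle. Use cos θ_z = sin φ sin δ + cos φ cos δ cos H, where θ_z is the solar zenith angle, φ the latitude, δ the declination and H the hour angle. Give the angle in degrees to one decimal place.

cos θ_z = sin(59.3°) sin(-3.3°) + cos(59.3°) cos(-3.3°) cos(54.20°) = -0.0495 + 0.2982 = 0.2487.
θ_z = arccos(0.2487) = 75.60°.

75.6°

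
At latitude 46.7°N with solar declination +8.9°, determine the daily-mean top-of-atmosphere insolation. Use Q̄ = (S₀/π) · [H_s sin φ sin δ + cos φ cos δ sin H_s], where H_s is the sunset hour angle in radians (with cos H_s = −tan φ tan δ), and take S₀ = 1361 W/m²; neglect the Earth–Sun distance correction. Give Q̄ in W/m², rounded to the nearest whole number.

cos H_s = −tan(46.7°) · tan(8.9°) = -0.1662, so H_s = arccos(-0.1662) = 99.57°. In radians, H_s = 1.7378.
H_s sin φ sin δ = 1.7378 × 0.7278 × 0.1547 = 0.1957.
cos φ cos δ sin H_s = 0.6858 × 0.9880 × 0.9861 = 0.6682.
Q̄ = (1361/π) × (0.1957 + 0.6682) = 433.22 × 0.8639 = 374.26 W/m².

374 W/m²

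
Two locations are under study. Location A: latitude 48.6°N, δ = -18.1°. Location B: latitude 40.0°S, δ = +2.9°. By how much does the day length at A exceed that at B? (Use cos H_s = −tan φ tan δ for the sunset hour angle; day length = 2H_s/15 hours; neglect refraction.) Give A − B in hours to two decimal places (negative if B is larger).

-2.58 h

A: H_s = arccos(−tan 48.6° · tan -18.1°) = 68.24°, so 2H_s/15 = 9.0987 h.
B: H_s = arccos(−tan -40.0° · tan 2.9°) = 87.56°, so 2H_s/15 = 11.6747 h.
A − B = 9.0987 − 11.6747 = -2.5760 h.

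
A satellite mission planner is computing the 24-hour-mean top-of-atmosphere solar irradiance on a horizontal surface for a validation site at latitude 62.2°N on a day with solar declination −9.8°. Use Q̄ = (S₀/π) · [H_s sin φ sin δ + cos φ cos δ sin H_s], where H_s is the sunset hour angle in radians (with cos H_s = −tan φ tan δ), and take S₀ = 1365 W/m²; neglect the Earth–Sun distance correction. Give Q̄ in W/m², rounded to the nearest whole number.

−tan φ tan δ = −(1.8967)(-0.1727) = 0.3276; H_s = arccos(0.3276) = 70.88°. In radians, H_s = 1.2371.
H_s sin φ sin δ = 1.2371 × 0.8846 × -0.1702 = -0.1863.
cos φ cos δ sin H_s = 0.4664 × 0.9854 × 0.9448 = 0.4342.
Q̄ = (1365/π) × (-0.1863 + 0.4342) = 434.49 × 0.2479 = 107.71 W/m².

108 W/m²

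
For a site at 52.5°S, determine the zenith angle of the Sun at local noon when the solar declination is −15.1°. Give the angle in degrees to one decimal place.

37.4°

At local solar noon the hour angle is zero, so the zenith angle is |φ − δ| = |-52.5° − (-15.1°)| = 37.4°.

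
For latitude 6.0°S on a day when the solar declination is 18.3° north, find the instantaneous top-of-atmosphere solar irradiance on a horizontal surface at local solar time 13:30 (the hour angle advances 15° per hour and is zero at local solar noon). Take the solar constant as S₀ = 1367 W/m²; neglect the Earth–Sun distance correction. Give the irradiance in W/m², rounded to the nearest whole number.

1148 W/m²

Hour angle H = 15° × (13.5 − 12) = 22.50°.
cos θ_z = sin(-6.0°) sin(18.3°) + cos(-6.0°) cos(18.3°) cos(22.50°) = -0.0328 + 0.8723 = 0.8395.
Top-of-atmosphere irradiance = S₀ cos θ_z = 1367 × 0.8395 = 1147.60 W/m².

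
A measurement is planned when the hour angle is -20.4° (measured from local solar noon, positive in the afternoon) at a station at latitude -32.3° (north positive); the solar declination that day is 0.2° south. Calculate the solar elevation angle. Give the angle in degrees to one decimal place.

52.6°

With φ = -32.3°, δ = -0.2°, H = -20.40°: sin φ sin δ = 0.0019, cos φ cos δ cos H = 0.7922, so cos θ_z = 0.7941.
θ_z = arccos(0.7941) = 37.43°, so the elevation is 90° − 37.43° = 52.57°.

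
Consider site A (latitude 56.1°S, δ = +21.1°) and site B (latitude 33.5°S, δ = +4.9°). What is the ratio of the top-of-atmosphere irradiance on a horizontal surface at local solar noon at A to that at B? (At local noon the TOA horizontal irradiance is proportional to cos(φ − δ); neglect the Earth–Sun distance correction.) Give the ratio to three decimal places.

A: cos θ_z = cos(-56.1° − (21.1°)) = 0.2215.
B: cos θ_z = cos(-33.5° − (4.9°)) = 0.7837.
Ratio A/B = 0.2215 / 0.7837 = 0.2826.

0.283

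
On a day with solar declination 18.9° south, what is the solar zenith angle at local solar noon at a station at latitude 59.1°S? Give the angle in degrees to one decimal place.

40.2°

At local solar noon the hour angle is zero, so the zenith angle is |φ − δ| = |-59.1° − (-18.9°)| = 40.2°.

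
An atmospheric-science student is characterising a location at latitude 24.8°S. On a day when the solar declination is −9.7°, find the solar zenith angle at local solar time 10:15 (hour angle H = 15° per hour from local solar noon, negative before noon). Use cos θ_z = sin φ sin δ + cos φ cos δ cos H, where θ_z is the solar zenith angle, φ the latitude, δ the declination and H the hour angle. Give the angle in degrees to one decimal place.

29.2°

Hour angle H = 15° × (10.25 − 12) = -26.25°.
With φ = -24.8°, δ = -9.7°, H = -26.25°: sin φ sin δ = 0.0707, cos φ cos δ cos H = 0.8025, so cos θ_z = 0.8732.
θ_z = arccos(0.8732) = 29.17°.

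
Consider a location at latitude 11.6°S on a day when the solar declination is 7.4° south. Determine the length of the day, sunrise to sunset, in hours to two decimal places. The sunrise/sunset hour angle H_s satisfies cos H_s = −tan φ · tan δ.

The sunset hour angle satisfies cos H_s = −tan φ tan δ = -0.0267, giving H_s = 91.53°.
Day length = 2 H_s / 15° h⁻¹ = 183.06° / 15 = 12.204 h.

12.20 hours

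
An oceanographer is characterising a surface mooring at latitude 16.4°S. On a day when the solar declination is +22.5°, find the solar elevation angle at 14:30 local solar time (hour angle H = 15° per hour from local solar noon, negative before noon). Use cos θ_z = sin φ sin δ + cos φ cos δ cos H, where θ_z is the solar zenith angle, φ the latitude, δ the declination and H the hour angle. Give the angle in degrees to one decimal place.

36.5°

Hour angle H = 15° × (14.5 − 12) = 37.50°.
cos θ_z = sin φ sin δ + cos φ cos δ cos H = (-0.2823)(0.3827) + (0.9593)(0.9239)(0.7934) = 0.5952.
θ_z = arccos(0.5952) = 53.47°, so the elevation is 90° − 53.47° = 36.53°.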